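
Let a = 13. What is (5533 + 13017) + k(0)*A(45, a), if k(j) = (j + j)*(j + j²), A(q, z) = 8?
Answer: 18550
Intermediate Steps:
k(j) = 2*j*(j + j²) (k(j) = (2*j)*(j + j²) = 2*j*(j + j²))
(5533 + 13017) + k(0)*A(45, a) = (5533 + 13017) + (2*0²*(1 + 0))*8 = 18550 + (2*0*1)*8 = 18550 + 0*8 = 18550 + 0 = 18550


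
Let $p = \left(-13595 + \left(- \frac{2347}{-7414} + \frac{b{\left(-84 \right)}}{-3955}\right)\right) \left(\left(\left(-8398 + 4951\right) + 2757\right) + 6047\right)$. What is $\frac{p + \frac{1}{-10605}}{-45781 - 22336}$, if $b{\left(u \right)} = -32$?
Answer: $\frac{58821961140465199}{55017965347170} \approx 1069.1$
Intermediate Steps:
$p = - \frac{194131884951779}{2665670}$ ($p = \left(-13595 - \left(- \frac{2347}{7414} - \frac{32}{3955}\right)\right) \left(\left(\left(-8398 + 4951\right) + 2757\right) + 6047\right) = \left(-13595 - - \frac{9519633}{29322370}\right) \left(\left(-3447 + 2757\right) + 6047\right) = \left(-13595 + \left(\frac{2347}{7414} + \frac{32}{3955}\right)\right) \left(-690 + 6047\right) = \left(-13595 + \frac{9519633}{29322370}\right) 5357 = \left(- \frac{398628100517}{29322370}\right) 5357 = - \frac{194131884951779}{2665670} \approx -7.2827 \cdot 10^{7}$)
$\frac{p + \frac{1}{-10605}}{-45781 - 22336} = \frac{- \frac{194131884951779}{2665670} + \frac{1}{-10605}}{-45781 - 22336} = \frac{- \frac{194131884951779}{2665670} - \frac{1}{10605}}{-68117} = \left(- \frac{58821961140465199}{807698010}\right) \left(- \frac{1}{68117}\right) = \frac{58821961140465199}{55017965347170}$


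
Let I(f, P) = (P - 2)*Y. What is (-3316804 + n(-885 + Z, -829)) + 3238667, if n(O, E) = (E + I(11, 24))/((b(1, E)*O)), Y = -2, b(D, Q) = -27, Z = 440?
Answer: -104312992/1335 ≈ -78137.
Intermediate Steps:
I(f, P) = 4 - 2*P (I(f, P) = (P - 2)*(-2) = (-2 + P)*(-2) = 4 - 2*P)
n(O, E) = -(-44 + E)/(27*O) (n(O, E) = (E + (4 - 2*24))/((-27*O)) = (E + (4 - 48))*(-1/(27*O)) = (E - 44)*(-1/(27*O)) = (-44 + E)*(-1/(27*O)) = -(-44 + E)/(27*O))
(-3316804 + n(-885 + Z, -829)) + 3238667 = (-3316804 + (44 - 1*(-829))/(27*(-885 + 440))) + 3238667 = (-3316804 + (1/27)*(44 + 829)/(-445)) + 3238667 = (-3316804 + (1/27)*(-1/445)*873) + 3238667 = (-3316804 - 97/1335) + 3238667 = -4427933437/1335 + 3238667 = -104312992/1335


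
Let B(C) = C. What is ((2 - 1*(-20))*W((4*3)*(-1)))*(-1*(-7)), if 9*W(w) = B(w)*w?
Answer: 2464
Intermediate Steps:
W(w) = w**2/9 (W(w) = (w*w)/9 = w**2/9)
((2 - 1*(-20))*W((4*3)*(-1)))*(-1*(-7)) = ((2 - 1*(-20))*(((4*3)*(-1))**2/9))*(-1*(-7)) = ((2 + 20)*((12*(-1))**2/9))*7 = (22*((1/9)*(-12)**2))*7 = (22*((1/9)*144))*7 = (22*16)*7 = 352*7 = 2464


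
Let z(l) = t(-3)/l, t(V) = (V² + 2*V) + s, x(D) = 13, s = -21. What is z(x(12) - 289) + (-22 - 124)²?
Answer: 980539/46 ≈ 21316.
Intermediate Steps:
t(V) = -21 + V² + 2*V (t(V) = (V² + 2*V) - 21 = -21 + V² + 2*V)
z(l) = -18/l (z(l) = (-21 + (-3)² + 2*(-3))/l = (-21 + 9 - 6)/l = -18/l)
z(x(12) - 289) + (-22 - 124)² = -18/(13 - 289) + (-22 - 124)² = -18/(-276) + (-146)² = -18*(-1/276) + 21316 = 3/46 + 21316 = 980539/46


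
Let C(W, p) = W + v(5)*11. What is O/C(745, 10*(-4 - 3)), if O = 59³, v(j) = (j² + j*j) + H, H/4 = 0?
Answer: 205379/1295 ≈ 158.59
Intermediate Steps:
H = 0 (H = 4*0 = 0)
v(j) = 2*j² (v(j) = (j² + j*j) + 0 = (j² + j²) + 0 = 2*j² + 0 = 2*j²)
C(W, p) = 550 + W (C(W, p) = W + (2*5²)*11 = W + (2*25)*11 = W + 50*11 = W + 550 = 550 + W)
O = 205379
O/C(745, 10*(-4 - 3)) = 205379/(550 + 745) = 205379/1295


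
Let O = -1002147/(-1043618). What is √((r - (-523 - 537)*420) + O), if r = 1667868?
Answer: √2301424821008094678/1043618 ≈ 1453.6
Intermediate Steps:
O = 1002147/1043618 (O = -1002147*(-1/1043618) = 1002147/1043618 ≈ 0.96026)
√((r - (-523 - 537)*420) + O) = √((1667868 - (-523 - 537)*420) + 1002147/1043618) = √((1667868 - (-1060)*420) + 1002147/1043618) = √((1667868 - 1*(-445200)) + 1002147/1043618) = √((1667868 + 445200) + 1002147/1043618) = √(2113068 + 1002147/1043618) = √(2205236802171/1043618) = √2301424821008094678/1043618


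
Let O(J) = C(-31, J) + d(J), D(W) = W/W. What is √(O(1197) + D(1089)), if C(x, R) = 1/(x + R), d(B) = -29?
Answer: I*√38066402/1166 ≈ 5.2914*I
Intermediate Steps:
D(W) = 1
C(x, R) = 1/(R + x)
O(J) = -29 + 1/(-31 + J) (O(J) = 1/(J - 31) - 29 = 1/(-31 + J) - 29 = -29 + 1/(-31 + J))
√(O(1197) + D(1089)) = √((900 - 29*1197)/(-31 + 1197) + 1) = √((900 - 34713)/1166 + 1) = √((1/1166)*(-33813) + 1) = √(-33813/1166 + 1) = √(-32647/1166) = I*√38066402/1166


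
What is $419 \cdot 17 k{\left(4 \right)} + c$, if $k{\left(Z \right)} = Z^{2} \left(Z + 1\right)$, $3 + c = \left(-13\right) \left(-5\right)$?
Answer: $569902$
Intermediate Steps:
$c = 62$ ($c = -3 - -65 = -3 + 65 = 62$)
$k{\left(Z \right)} = Z^{2} \left(1 + Z\right)$
$419 \cdot 17 k{\left(4 \right)} + c = 419 \cdot 17 \cdot 4^{2} \left(1 + 4\right) + 62 = 419 \cdot 17 \cdot 16 \cdot 5 + 62 = 419 \cdot 17 \cdot 80 + 62 = 419 \cdot 1360 + 62 = 569840 + 62 = 569902$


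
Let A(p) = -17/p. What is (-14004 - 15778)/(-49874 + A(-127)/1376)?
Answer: 5204464064/8715581231 ≈ 0.59715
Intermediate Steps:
(-14004 - 15778)/(-49874 + A(-127)/1376) = (-14004 - 15778)/(-49874 - 17/(-127)/1376) = -29782/(-49874 - 17*(-1/127)*(1/1376)) = -29782/(-49874 + (17/127)*(1/1376)) = -29782/(-49874 + 17/174752) = -29782/(-8715581231/174752) = -29782*(-174752/8715581231) = 5204464064/8715581231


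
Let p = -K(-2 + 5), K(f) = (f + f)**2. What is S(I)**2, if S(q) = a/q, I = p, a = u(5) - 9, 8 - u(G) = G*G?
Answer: 169/324 ≈ 0.52160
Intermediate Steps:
u(G) = 8 - G**2 (u(G) = 8 - G*G = 8 - G**2)
K(f) = 4*f**2 (K(f) = (2*f)**2 = 4*f**2)
a = -26 (a = (8 - 1*5**2) - 9 = (8 - 1*25) - 9 = (8 - 25) - 9 = -17 - 9 = -26)
p = -36 (p = -4*(-2 + 5)**2 = -4*3**2 = -4*9 = -1*36 = -36)
I = -36
S(q) = -26/q
S(I)**2 = (-26/(-36))**2 = (-26*(-1/36))**2 = (13/18)**2 = 169/324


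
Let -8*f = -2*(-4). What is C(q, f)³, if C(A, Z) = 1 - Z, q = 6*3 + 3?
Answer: 8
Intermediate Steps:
f = -1 (f = -(-1)*(-4)/4 = -⅛*8 = -1)
q = 21 (q = 18 + 3 = 21)
C(q, f)³ = (1 - 1*(-1))³ = (1 + 1)³ = 2³ = 8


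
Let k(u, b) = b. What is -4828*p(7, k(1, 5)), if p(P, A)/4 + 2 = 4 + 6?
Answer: -154496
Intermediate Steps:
p(P, A) = 32 (p(P, A) = -8 + 4*(4 + 6) = -8 + 4*10 = -8 + 40 = 32)
-4828*p(7, k(1, 5)) = -4828*32 = -154496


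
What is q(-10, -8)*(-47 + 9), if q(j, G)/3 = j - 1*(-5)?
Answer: 570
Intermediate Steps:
q(j, G) = 15 + 3*j (q(j, G) = 3*(j - 1*(-5)) = 3*(j + 5) = 3*(5 + j) = 15 + 3*j)
q(-10, -8)*(-47 + 9) = (15 + 3*(-10))*(-47 + 9) = (15 - 30)*(-38) = -15*(-38) = 570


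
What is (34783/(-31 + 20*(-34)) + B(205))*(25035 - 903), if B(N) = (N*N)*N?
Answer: 49272066776048/237 ≈ 2.0790e+11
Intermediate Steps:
B(N) = N**3 (B(N) = N**2*N = N**3)
(34783/(-31 + 20*(-34)) + B(205))*(25035 - 903) = (34783/(-31 + 20*(-34)) + 205**3)*(25035 - 903) = (34783/(-31 - 680) + 8615125)*24132 = (34783/(-711) + 8615125)*24132 = (34783*(-1/711) + 8615125)*24132 = (-34783/711 + 8615125)*24132 = (6125319092/711)*24132 = 49272066776048/237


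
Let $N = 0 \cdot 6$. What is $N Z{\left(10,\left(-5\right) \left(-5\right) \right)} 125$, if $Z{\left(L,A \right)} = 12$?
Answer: $0$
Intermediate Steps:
$N = 0$
$N Z{\left(10,\left(-5\right) \left(-5\right) \right)} 125 = 0 \cdot 12 \cdot 125 = 0 \cdot 125 = 0$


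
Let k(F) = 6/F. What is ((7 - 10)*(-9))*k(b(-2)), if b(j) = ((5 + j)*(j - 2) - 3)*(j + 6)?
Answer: -27/10 ≈ -2.7000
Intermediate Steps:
b(j) = (-3 + (-2 + j)*(5 + j))*(6 + j) (b(j) = ((5 + j)*(-2 + j) - 3)*(6 + j) = ((-2 + j)*(5 + j) - 3)*(6 + j) = (-3 + (-2 + j)*(5 + j))*(6 + j))
((7 - 10)*(-9))*k(b(-2)) = ((7 - 10)*(-9))*(6/(-78 + (-2)³ + 5*(-2) + 9*(-2)²)) = (-3*(-9))*(6/(-78 - 8 - 10 + 9*4)) = 27*(6/(-78 - 8 - 10 + 36)) = 27*(6/(-60)) = 27*(6*(-1/60)) = 27*(-⅒) = -27/10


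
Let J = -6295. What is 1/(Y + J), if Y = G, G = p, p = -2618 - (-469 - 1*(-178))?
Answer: -1/8622 ≈ -0.00011598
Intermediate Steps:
p = -2327 (p = -2618 - (-469 + 178) = -2618 - 1*(-291) = -2618 + 291 = -2327)
G = -2327
Y = -2327
1/(Y + J) = 1/(-2327 - 6295) = 1/(-8622) = -1/8622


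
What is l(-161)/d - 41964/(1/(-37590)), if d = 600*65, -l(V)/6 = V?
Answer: 10253273940161/6500 ≈ 1.5774e+9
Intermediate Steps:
l(V) = -6*V
d = 39000
l(-161)/d - 41964/(1/(-37590)) = -6*(-161)/39000 - 41964/(1/(-37590)) = 966*(1/39000) - 41964/(-1/37590) = 161/6500 - 41964*(-37590) = 161/6500 + 1577426760 = 10253273940161/6500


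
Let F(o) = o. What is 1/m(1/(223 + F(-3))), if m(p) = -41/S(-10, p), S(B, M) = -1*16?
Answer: 16/41 ≈ 0.39024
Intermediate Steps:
S(B, M) = -16
m(p) = 41/16 (m(p) = -41/(-16) = -41*(-1/16) = 41/16)
1/m(1/(223 + F(-3))) = 1/(41/16) = 16/41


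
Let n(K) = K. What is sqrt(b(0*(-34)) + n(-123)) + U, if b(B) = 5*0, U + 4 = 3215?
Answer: 3211 + I*sqrt(123) ≈ 3211.0 + 11.091*I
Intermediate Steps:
U = 3211 (U = -4 + 3215 = 3211)
b(B) = 0
sqrt(b(0*(-34)) + n(-123)) + U = sqrt(0 - 123) + 3211 = sqrt(-123) + 3211 = I*sqrt(123) + 3211 = 3211 + I*sqrt(123)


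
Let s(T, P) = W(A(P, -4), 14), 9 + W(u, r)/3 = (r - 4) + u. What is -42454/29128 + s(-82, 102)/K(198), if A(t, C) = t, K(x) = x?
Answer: 4505/43692 ≈ 0.10311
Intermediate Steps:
W(u, r) = -39 + 3*r + 3*u (W(u, r) = -27 + 3*((r - 4) + u) = -27 + 3*((-4 + r) + u) = -27 + 3*(-4 + r + u) = -27 + (-12 + 3*r + 3*u) = -39 + 3*r + 3*u)
s(T, P) = 3 + 3*P (s(T, P) = -39 + 3*14 + 3*P = -39 + 42 + 3*P = 3 + 3*P)
-42454/29128 + s(-82, 102)/K(198) = -42454/29128 + (3 + 3*102)/198 = -42454*1/29128 + (3 + 306)*(1/198) = -21227/14564 + 309*(1/198) = -21227/14564 + 103/66 = 4505/43692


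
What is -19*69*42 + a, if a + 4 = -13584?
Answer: -68650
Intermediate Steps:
a = -13588 (a = -4 - 13584 = -13588)
-19*69*42 + a = -19*69*42 - 13588 = -1311*42 - 13588 = -55062 - 13588 = -68650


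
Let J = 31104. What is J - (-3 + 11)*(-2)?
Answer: 31120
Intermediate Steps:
J - (-3 + 11)*(-2) = 31104 - (-3 + 11)*(-2) = 31104 - 8*(-2) = 31104 - 1*(-16) = 31104 + 16 = 31120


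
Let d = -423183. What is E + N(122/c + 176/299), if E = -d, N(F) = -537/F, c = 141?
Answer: 25915939419/61294 ≈ 4.2281e+5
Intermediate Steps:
E = 423183 (E = -1*(-423183) = 423183)
E + N(122/c + 176/299) = 423183 - 537/(122/141 + 176/299) = 423183 - 537/61294/42159 = 423183 - 537*42159/61294 = 423183 - 22639383/61294 = 25915939419/61294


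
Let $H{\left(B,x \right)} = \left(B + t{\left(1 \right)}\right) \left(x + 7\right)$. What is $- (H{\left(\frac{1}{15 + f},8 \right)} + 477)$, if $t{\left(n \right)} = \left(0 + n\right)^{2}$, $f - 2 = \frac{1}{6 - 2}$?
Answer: $- \frac{11336}{23} \approx -492.87$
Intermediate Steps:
$f = \frac{9}{4}$ ($f = 2 + \frac{1}{6 - 2} = 2 + \frac{1}{4} = \frac{9}{4} \approx 2.25$)
$t{\left(n \right)} = n^{2}$
$H{\left(B,x \right)} = \left(1 + B\right) \left(7 + x\right)$ ($H{\left(B,x \right)} = \left(B + 1^{2}\right) \left(x + 7\right) = \left(B + 1\right) \left(7 + x\right) = \left(1 + B\right) \left(7 + x\right)$)
$- (H{\left(\frac{1}{15 + f},8 \right)} + 477) = - (\left(7 + 8 + \frac{7}{15 + \frac{9}{4}} + \frac{1}{15 + \frac{9}{4}} \cdot 8\right) + 477) = - (\left(7 + 8 + \frac{7}{\frac{69}{4}} + \frac{1}{\frac{69}{4}} \cdot 8\right) + 477) = - (\left(7 + 8 + 7 \cdot \frac{4}{69} + \frac{4}{69} \cdot 8\right) + 477) = - (\left(7 + 8 + \frac{28}{69} + \frac{32}{69}\right) + 477) = - (\frac{365}{23} + 477) = \left(-1\right) \frac{11336}{23} = - \frac{11336}{23}$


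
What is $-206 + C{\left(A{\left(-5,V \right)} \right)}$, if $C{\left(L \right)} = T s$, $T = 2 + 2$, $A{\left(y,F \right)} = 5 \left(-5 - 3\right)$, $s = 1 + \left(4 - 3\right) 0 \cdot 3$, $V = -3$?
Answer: $-202$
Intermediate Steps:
$s = 1$ ($s = 1 + 1 \cdot 0 \cdot 3 = 1 + 0 \cdot 3 = 1 + 0 = 1$)
$A{\left(y,F \right)} = -40$ ($A{\left(y,F \right)} = 5 \left(-8\right) = -40$)
$T = 4$
$C{\left(L \right)} = 4$ ($C{\left(L \right)} = 4 \cdot 1 = 4$)
$-206 + C{\left(A{\left(-5,V \right)} \right)} = -206 + 4 = -202$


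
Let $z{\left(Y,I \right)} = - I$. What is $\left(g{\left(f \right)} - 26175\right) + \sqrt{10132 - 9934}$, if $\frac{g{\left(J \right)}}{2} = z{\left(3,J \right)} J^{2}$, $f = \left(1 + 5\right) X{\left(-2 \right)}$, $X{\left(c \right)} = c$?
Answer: $-22719 + 3 \sqrt{22} \approx -22705.0$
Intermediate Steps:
$f = -12$ ($f = \left(1 + 5\right) \left(-2\right) = 6 \left(-2\right) = -12$)
$g{\left(J \right)} = - 2 J^{3}$ ($g{\left(J \right)} = 2 - J J^{2} = 2 \left(- J^{3}\right) = - 2 J^{3}$)
$\left(g{\left(f \right)} - 26175\right) + \sqrt{10132 - 9934} = \left(- 2 \left(-12\right)^{3} - 26175\right) + \sqrt{10132 - 9934} = \left(\left(-2\right) \left(-1728\right) - 26175\right) + \sqrt{198} = \left(3456 - 26175\right) + 3 \sqrt{22} = -22719 + 3 \sqrt{22}$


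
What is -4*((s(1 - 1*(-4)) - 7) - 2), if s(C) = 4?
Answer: 20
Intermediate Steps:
-4*((s(1 - 1*(-4)) - 7) - 2) = -4*((4 - 7) - 2) = -4*(-3 - 2) = -4*(-5) = 20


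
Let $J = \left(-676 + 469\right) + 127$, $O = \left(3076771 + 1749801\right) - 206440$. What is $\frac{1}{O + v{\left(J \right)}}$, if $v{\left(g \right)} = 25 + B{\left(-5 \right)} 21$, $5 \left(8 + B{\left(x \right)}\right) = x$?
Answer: $\frac{1}{4619968} \approx 2.1645 \cdot 10^{-7}$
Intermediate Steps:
$B{\left(x \right)} = -8 + \frac{x}{5}$
$O = 4620132$ ($O = 4826572 - 206440 = 4620132$)
$J = -80$ ($J = -207 + 127 = -80$)
$v{\left(g \right)} = -164$ ($v{\left(g \right)} = 25 + \left(-8 + \frac{1}{5} \left(-5\right)\right) 21 = 25 + \left(-8 - 1\right) 21 = 25 - 189 = -164$)
$\frac{1}{O + v{\left(J \right)}} = \frac{1}{4620132 - 164} = \frac{1}{4619968}$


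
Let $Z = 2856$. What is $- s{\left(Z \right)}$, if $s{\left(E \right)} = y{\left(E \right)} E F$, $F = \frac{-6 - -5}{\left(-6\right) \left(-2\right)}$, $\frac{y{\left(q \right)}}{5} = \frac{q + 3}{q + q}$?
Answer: $\frac{4765}{8} \approx 595.63$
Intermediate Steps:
$y{\left(q \right)} = \frac{5 \left(3 + q\right)}{2 q}$ ($y{\left(q \right)} = 5 \frac{q + 3}{q + q} = 5 \frac{3 + q}{2 q} = \frac{5 \left(3 + q\right)}{2 q}$)
$F = - \frac{1}{12}$ ($F = \frac{-6 + 5}{12} = \left(-1\right) \frac{1}{12} = - \frac{1}{12} \approx -0.083333$)
$s{\left(E \right)} = - \frac{5}{8} - \frac{5 E}{24}$ ($s{\left(E \right)} = \frac{5 \left(3 + E\right)}{2 E} E \left(- \frac{1}{12}\right) = \left(\frac{15}{2} + \frac{5 E}{2}\right) \left(- \frac{1}{12}\right) = - \frac{5}{8} - \frac{5 E}{24}$)
$- s{\left(Z \right)} = - (- \frac{5}{8} - 595) = \left(-1\right) \left(- \frac{4765}{8}\right) = \frac{4765}{8}$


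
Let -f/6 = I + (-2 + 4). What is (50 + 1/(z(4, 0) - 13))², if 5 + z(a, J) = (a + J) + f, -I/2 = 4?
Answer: 1212201/484 ≈ 2504.5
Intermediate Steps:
I = -8 (I = -2*4 = -8)
f = 36 (f = -6*(-8 + (-2 + 4)) = -6*(-8 + 2) = -6*(-6) = 36)
z(a, J) = 31 + J + a (z(a, J) = -5 + ((a + J) + 36) = -5 + ((J + a) + 36) = -5 + (36 + J + a) = 31 + J + a)
(50 + 1/(z(4, 0) - 13))² = (50 + 1/((31 + 0 + 4) - 13))² = (50 + 1/(35 - 13))² = (50 + 1/22)² = (1101/22)² = 1212201/484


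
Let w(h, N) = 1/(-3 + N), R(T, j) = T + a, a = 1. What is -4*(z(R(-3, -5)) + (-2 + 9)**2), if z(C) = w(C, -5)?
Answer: -391/2 ≈ -195.50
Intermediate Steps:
R(T, j) = 1 + T (R(T, j) = T + 1 = 1 + T)
z(C) = -1/8 (z(C) = 1/(-3 - 5) = 1/(-8) = -1/8)
-4*(z(R(-3, -5)) + (-2 + 9)**2) = -4*(-1/8 + (-2 + 9)**2) = -4*(-1/8 + 7**2) = -4*(-1/8 + 49) = -4*391/8 = -391/2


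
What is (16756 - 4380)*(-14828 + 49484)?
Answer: 428902656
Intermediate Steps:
(16756 - 4380)*(-14828 + 49484) = 12376*34656 = 428902656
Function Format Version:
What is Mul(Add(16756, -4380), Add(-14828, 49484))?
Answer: 428902656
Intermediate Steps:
Mul(Add(16756, -4380), Add(-14828, 49484)) = Mul(12376, 34656) = 428902656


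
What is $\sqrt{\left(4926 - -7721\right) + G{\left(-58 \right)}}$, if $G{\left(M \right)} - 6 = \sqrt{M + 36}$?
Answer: $\sqrt{12653 + i \sqrt{22}} \approx 112.49 + 0.0209 i$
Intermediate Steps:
$G{\left(M \right)} = 6 + \sqrt{36 + M}$ ($G{\left(M \right)} = 6 + \sqrt{M + 36} = 6 + \sqrt{36 + M}$)
$\sqrt{\left(4926 - -7721\right) + G{\left(-58 \right)}} = \sqrt{\left(4926 - -7721\right) + \left(6 + \sqrt{36 - 58}\right)} = \sqrt{\left(4926 + 7721\right) + \left(6 + \sqrt{-22}\right)} = \sqrt{12647 + \left(6 + i \sqrt{22}\right)} = \sqrt{12653 + i \sqrt{22}}$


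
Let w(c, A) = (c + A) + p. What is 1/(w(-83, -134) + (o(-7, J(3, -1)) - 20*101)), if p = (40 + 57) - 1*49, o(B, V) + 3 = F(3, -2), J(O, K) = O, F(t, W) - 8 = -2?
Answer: -1/2186 ≈ -0.00045746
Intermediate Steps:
F(t, W) = 6 (F(t, W) = 8 - 2 = 6)
o(B, V) = 3 (o(B, V) = -3 + 6 = 3)
p = 48 (p = 97 - 49 = 48)
w(c, A) = 48 + A + c (w(c, A) = (c + A) + 48 = (A + c) + 48 = 48 + A + c)
1/(w(-83, -134) + (o(-7, J(3, -1)) - 20*101)) = 1/((48 - 134 - 83) + (3 - 20*101)) = 1/(-169 + (3 - 2020)) = 1/(-169 - 2017) = 1/(-2186) = -1/2186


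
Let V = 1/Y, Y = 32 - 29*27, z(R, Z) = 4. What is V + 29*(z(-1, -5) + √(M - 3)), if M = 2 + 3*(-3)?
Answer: 87115/751 + 29*I*√10 ≈ 116.0 + 91.706*I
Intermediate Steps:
Y = -751 (Y = 32 - 783 = -751)
M = -7 (M = 2 - 9 = -7)
V = -1/751 (V = 1/(-751) = -1/751 ≈ -0.0013316)
V + 29*(z(-1, -5) + √(M - 3)) = -1/751 + 29*(4 + √(-7 - 3)) = -1/751 + 29*(4 + √(-10)) = -1/751 + 29*(4 + I*√10) = -1/751 + (116 + 29*I*√10) = 87115/751 + 29*I*√10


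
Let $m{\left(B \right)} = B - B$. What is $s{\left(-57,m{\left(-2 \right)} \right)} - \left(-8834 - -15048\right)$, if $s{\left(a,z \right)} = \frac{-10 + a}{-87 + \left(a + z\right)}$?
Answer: $- \frac{894749}{144} \approx -6213.5$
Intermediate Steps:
$m{\left(B \right)} = 0$
$s{\left(a,z \right)} = \frac{-10 + a}{-87 + a + z}$
$s{\left(-57,m{\left(-2 \right)} \right)} - \left(-8834 - -15048\right) = \frac{-10 - 57}{-87 - 57 + 0} - \left(-8834 - -15048\right) = \frac{1}{-144} \left(-67\right) - \left(-8834 + 15048\right) = \left(- \frac{1}{144}\right) \left(-67\right) - 6214 = \frac{67}{144} - 6214 = - \frac{894749}{144}$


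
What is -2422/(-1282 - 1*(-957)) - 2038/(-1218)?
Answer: 1806173/197925 ≈ 9.1255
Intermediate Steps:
-2422/(-1282 - 1*(-957)) - 2038/(-1218) = -2422/(-1282 + 957) - 2038*(-1/1218) = -2422/(-325) + 1019/609 = -2422*(-1/325) + 1019/609 = 2422/325 + 1019/609 = 1806173/197925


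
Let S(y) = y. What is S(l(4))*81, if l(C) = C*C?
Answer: 1296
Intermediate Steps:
l(C) = C²
S(l(4))*81 = 4²*81 = 16*81 = 1296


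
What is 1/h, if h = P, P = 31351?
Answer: 1/31351 ≈ 3.1897e-5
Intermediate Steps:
h = 31351
1/h = 1/31351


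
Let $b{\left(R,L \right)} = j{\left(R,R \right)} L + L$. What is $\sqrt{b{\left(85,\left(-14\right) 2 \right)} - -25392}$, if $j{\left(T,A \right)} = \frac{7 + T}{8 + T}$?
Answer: $\frac{2 \sqrt{54783417}}{93} \approx 159.17$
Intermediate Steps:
$j{\left(T,A \right)} = \frac{7 + T}{8 + T}$
$b{\left(R,L \right)} = L + \frac{L \left(7 + R\right)}{8 + R}$ ($b{\left(R,L \right)} = \frac{7 + R}{8 + R} L + L = \frac{L \left(7 + R\right)}{8 + R} + L = L + \frac{L \left(7 + R\right)}{8 + R}$)
$\sqrt{b{\left(85,\left(-14\right) 2 \right)} - -25392} = \sqrt{\frac{\left(-14\right) 2 \left(15 + 2 \cdot 85\right)}{8 + 85} - -25392} = \sqrt{- \frac{28 \left(15 + 170\right)}{93} + 25392} = \sqrt{\left(-28\right) \frac{1}{93} \cdot 185 + 25392} = \sqrt{- \frac{5180}{93} + 25392} = \sqrt{\frac{2356276}{93}} = \frac{2 \sqrt{54783417}}{93}$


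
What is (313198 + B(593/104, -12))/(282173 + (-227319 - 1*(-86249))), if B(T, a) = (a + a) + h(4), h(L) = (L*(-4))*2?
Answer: 313142/141103 ≈ 2.2192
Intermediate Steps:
h(L) = -8*L (h(L) = -4*L*2 = -8*L)
B(T, a) = -32 + 2*a (B(T, a) = (a + a) - 8*4 = 2*a - 32 = -32 + 2*a)
(313198 + B(593/104, -12))/(282173 + (-227319 - 1*(-86249))) = (313198 + (-32 + 2*(-12)))/(282173 + (-227319 - 1*(-86249))) = (313198 + (-32 - 24))/(282173 + (-227319 + 86249)) = (313198 - 56)/(282173 - 141070) = 313142/141103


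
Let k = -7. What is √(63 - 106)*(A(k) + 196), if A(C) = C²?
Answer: 245*I*√43 ≈ 1606.6*I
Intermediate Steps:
√(63 - 106)*(A(k) + 196) = √(63 - 106)*((-7)² + 196) = √(-43)*(49 + 196) = (I*√43)*245 = 245*I*√43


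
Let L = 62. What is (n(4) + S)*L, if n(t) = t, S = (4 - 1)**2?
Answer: 806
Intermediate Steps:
S = 9 (S = 3**2 = 9)
(n(4) + S)*L = (4 + 9)*62 = 13*62 = 806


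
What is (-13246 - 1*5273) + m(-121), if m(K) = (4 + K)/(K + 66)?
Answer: -1018428/55 ≈ -18517.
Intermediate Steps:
m(K) = (4 + K)/(66 + K)
(-13246 - 1*5273) + m(-121) = (-13246 - 1*5273) + (4 - 121)/(66 - 121) = (-13246 - 5273) - 117/(-55) = -18519 - 1/55*(-117) = -18519 + 117/55 = -1018428/55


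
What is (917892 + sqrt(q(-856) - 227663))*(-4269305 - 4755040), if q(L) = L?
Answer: -8283374080740 - 27073035*I*sqrt(25391) ≈ -8.2834e+12 - 4.314e+9*I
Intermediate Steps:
(917892 + sqrt(q(-856) - 227663))*(-4269305 - 4755040) = (917892 + sqrt(-856 - 227663))*(-4269305 - 4755040) = (917892 + sqrt(-228519))*(-9024345) = (917892 + 3*I*sqrt(25391))*(-9024345) = -8283374080740 - 27073035*I*sqrt(25391)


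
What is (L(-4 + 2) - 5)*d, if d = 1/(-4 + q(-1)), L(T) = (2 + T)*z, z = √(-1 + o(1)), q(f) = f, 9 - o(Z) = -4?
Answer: 1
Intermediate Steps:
o(Z) = 13 (o(Z) = 9 - 1*(-4) = 9 + 4 = 13)
z = 2*√3 (z = √(-1 + 13) = √12 = 2*√3 ≈ 3.4641)
L(T) = 2*√3*(2 + T) (L(T) = (2 + T)*(2*√3) = 2*√3*(2 + T))
d = -⅕ (d = 1/(-4 - 1) = 1/(-5) = -⅕ ≈ -0.20000)
(L(-4 + 2) - 5)*d = (2*√3*(2 + (-4 + 2)) - 5)*(-⅕) = (2*√3*(2 - 2) - 5)*(-⅕) = (2*√3*0 - 5)*(-⅕) = (0 - 5)*(-⅕) = -5*(-⅕) = 1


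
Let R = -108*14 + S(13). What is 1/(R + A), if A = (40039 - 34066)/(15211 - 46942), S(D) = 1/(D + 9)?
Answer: -232694/351866553 ≈ -0.00066131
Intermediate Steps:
S(D) = 1/(9 + D)
R = -33263/22 (R = -108*14 + 1/(9 + 13) = -1512 + 1/22 = -33263/22 ≈ -1512.0)
A = -1991/10577 (A = 5973/(-31731) = 5973*(-1/31731) = -1991/10577 ≈ -0.18824)
1/(R + A) = 1/(-33263/22 - 1991/10577) = 1/(-351866553/232694) = -232694/351866553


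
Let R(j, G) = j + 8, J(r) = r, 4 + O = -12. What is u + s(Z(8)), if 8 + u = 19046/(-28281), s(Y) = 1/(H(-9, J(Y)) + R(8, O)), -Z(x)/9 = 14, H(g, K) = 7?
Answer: -5613481/650463 ≈ -8.6300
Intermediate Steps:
O = -16 (O = -4 - 12 = -16)
R(j, G) = 8 + j
Z(x) = -126 (Z(x) = -9*14 = -126)
s(Y) = 1/23 (s(Y) = 1/(7 + (8 + 8)) = 1/(7 + 16) = 1/23)
u = -245294/28281 (u = -8 + 19046/(-28281) = -8 + 19046*(-1/28281) = -8 - 19046/28281 = -245294/28281 ≈ -8.6735)
u + s(Z(8)) = -245294/28281 + 1/23 = -5613481/650463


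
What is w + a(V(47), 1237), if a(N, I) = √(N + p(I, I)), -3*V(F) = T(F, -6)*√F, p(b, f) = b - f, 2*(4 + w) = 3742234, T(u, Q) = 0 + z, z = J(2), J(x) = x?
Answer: 1871113 + I*√6*47^(¼)/3 ≈ 1.8711e+6 + 2.1379*I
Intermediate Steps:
z = 2
T(u, Q) = 2 (T(u, Q) = 0 + 2 = 2)
w = 1871113 (w = -4 + (½)*3742234 = -4 + 1871117 = 1871113)
V(F) = -2*√F/3
a(N, I) = √N (a(N, I) = √(N + (I - I)) = √(N + 0) = √N)
w + a(V(47), 1237) = 1871113 + √(-2*√47/3) = 1871113 + I*3^(¾)*√6*141^(¼)/9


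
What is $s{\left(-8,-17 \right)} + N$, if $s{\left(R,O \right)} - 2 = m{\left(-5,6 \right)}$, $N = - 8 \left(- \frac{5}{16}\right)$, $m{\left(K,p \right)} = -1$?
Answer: $\frac{7}{2} \approx 3.5$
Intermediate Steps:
$N = \frac{5}{2}$ ($N = - 8 \left(\left(-5\right) \frac{1}{16}\right) = \left(-8\right) \left(- \frac{5}{16}\right) = \frac{5}{2} \approx 2.5$)
$s{\left(R,O \right)} = 1$ ($s{\left(R,O \right)} = 2 - 1 = 1$)
$s{\left(-8,-17 \right)} + N = 1 + \frac{5}{2} = \frac{7}{2}$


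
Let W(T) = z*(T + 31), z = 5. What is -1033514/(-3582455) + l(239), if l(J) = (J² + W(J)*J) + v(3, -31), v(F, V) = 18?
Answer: 1360578035509/3582455 ≈ 3.7979e+5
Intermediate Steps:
W(T) = 155 + 5*T (W(T) = 5*(T + 31) = 5*(31 + T) = 155 + 5*T)
l(J) = 18 + J² + J*(155 + 5*J) (l(J) = (J² + (155 + 5*J)*J) + 18 = (J² + J*(155 + 5*J)) + 18 = 18 + J² + J*(155 + 5*J))
-1033514/(-3582455) + l(239) = -1033514/(-3582455) + (18 + 6*239² + 155*239) = -1033514*(-1/3582455) + (18 + 6*57121 + 37045) = 1033514/3582455 + (18 + 342726 + 37045) = 1033514/3582455 + 379789 = 1360578035509/3582455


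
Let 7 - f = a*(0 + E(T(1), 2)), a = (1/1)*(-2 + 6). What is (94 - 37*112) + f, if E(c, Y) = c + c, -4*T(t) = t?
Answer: -4041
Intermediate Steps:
a = 4 (a = (1*1)*4 = 1*4 = 4)
T(t) = -t/4
E(c, Y) = 2*c
f = 9 (f = 7 - 4*(0 + 2*(-¼*1)) = 7 - 4*(0 + 2*(-¼)) = 7 - 4*(0 - ½) = 7 - 4*(-1)/2 = 7 - 1*(-2) = 7 + 2 = 9)
(94 - 37*112) + f = (94 - 37*112) + 9 = (94 - 4144) + 9 = -4050 + 9 = -4041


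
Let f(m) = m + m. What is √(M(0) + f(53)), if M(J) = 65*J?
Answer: √106 ≈ 10.296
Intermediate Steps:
f(m) = 2*m
√(M(0) + f(53)) = √(65*0 + 2*53) = √(0 + 106) = √106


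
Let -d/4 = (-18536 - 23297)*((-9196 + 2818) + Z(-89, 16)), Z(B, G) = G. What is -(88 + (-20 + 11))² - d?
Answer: 1064559943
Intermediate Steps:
d = -1064566184 (d = -4*(-18536 - 23297)*((-9196 + 2818) + 16) = -(-167332)*(-6378 + 16) = -(-167332)*(-6362) = -4*266141546 = -1064566184)
-(88 + (-20 + 11))² - d = -(88 + (-20 + 11))² - 1*(-1064566184) = -(88 - 9)² + 1064566184 = -1*79² + 1064566184 = -1*6241 + 1064566184 = -6241 + 1064566184 = 1064559943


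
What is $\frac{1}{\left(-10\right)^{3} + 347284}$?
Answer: $\frac{1}{346284} \approx 2.8878 \cdot 10^{-6}$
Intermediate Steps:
$\frac{1}{\left(-10\right)^{3} + 347284} = \frac{1}{-1000 + 347284} = \frac{1}{346284}$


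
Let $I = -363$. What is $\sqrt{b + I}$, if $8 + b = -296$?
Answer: $i \sqrt{667} \approx 25.826 i$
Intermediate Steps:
$b = -304$ ($b = -8 - 296 = -304$)
$\sqrt{b + I} = \sqrt{-304 - 363} = \sqrt{-667} = i \sqrt{667}$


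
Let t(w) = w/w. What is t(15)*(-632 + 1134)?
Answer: 502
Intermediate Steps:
t(w) = 1
t(15)*(-632 + 1134) = 1*(-632 + 1134) = 1*502 = 502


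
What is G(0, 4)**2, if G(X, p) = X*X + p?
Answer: 16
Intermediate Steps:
G(X, p) = p + X**2 (G(X, p) = X**2 + p = p + X**2)
G(0, 4)**2 = (4 + 0**2)**2 = (4 + 0)**2 = 4**2 = 16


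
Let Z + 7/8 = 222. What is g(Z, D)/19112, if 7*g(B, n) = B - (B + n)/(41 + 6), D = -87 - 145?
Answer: 5945/3593056 ≈ 0.0016546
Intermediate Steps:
Z = 1769/8 (Z = -7/8 + 222 = 1769/8 ≈ 221.13)
D = -232
g(B, n) = -n/329 + 46*B/329 (g(B, n) = (B - (B + n)/(41 + 6))/7 = (B - (B + n)/47)/7 = (B - (B/47 + n/47))/7 = (B + (-B/47 - n/47))/7 = (-n/47 + 46*B/47)/7 = -n/329 + 46*B/329)
g(Z, D)/19112 = (-1/329*(-232) + (46/329)*(1769/8))/19112 = (232/329 + 40687/1316)*(1/19112) = (5945/188)*(1/19112) = 5945/3593056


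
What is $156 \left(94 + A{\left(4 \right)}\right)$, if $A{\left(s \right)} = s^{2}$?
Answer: $17160$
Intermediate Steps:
$156 \left(94 + A{\left(4 \right)}\right) = 156 \left(94 + 4^{2}\right) = 156 \left(94 + 16\right) = 156 \cdot 110 = 17160$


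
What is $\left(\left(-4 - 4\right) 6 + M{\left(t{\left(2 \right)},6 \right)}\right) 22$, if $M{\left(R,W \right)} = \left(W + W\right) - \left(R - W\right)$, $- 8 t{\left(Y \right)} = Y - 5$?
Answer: $- \frac{2673}{4} \approx -668.25$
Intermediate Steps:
$t{\left(Y \right)} = \frac{5}{8} - \frac{Y}{8}$ ($t{\left(Y \right)} = - \frac{Y - 5}{8} = - \frac{-5 + Y}{8} = \frac{5}{8} - \frac{Y}{8}$)
$M{\left(R,W \right)} = - R + 3 W$ ($M{\left(R,W \right)} = 2 W - \left(R - W\right) = - R + 3 W$)
$\left(\left(-4 - 4\right) 6 + M{\left(t{\left(2 \right)},6 \right)}\right) 22 = \left(\left(-4 - 4\right) 6 + \left(- (\frac{5}{8} - \frac{1}{4}) + 3 \cdot 6\right)\right) 22 = \left(\left(-8\right) 6 + \left(- (\frac{5}{8} - \frac{1}{4}) + 18\right)\right) 22 = \left(-48 + \left(\left(-1\right) \frac{3}{8} + 18\right)\right) 22 = \left(-48 + \left(- \frac{3}{8} + 18\right)\right) 22 = \left(-48 + \frac{141}{8}\right) 22 = \left(- \frac{243}{8}\right) 22 = - \frac{2673}{4}$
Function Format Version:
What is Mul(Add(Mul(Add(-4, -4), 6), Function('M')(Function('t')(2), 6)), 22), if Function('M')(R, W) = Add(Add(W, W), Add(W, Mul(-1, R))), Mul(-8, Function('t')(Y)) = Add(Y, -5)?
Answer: Rational(-2673, 4) ≈ -668.25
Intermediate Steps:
Function('t')(Y) = Add(Rational(5, 8), Mul(Rational(-1, 8), Y)) (Function('t')(Y) = Mul(Rational(-1, 8), Add(Y, -5)) = Mul(Rational(-1, 8), Add(-5, Y)) = Add(Rational(5, 8), Mul(Rational(-1, 8), Y)))
Function('M')(R, W) = Add(Mul(-1, R), Mul(3, W)) (Function('M')(R, W) = Add(Mul(2, W), Add(W, Mul(-1, R))) = Add(Mul(-1, R), Mul(3, W)))
Mul(Add(Mul(Add(-4, -4), 6), Function('M')(Function('t')(2), 6)), 22) = Mul(Add(Mul(Add(-4, -4), 6), Add(Mul(-1, Add(Rational(5, 8), Mul(Rational(-1, 8), 2))), Mul(3, 6))), 22) = Mul(Add(Mul(-8, 6), Add(Mul(-1, Add(Rational(5, 8), Rational(-1, 4))), 18)), 22) = Mul(Add(-48, Add(Mul(-1, Rational(3, 8)), 18)), 22) = Mul(Add(-48, Add(Rational(-3, 8), 18)), 22) = Mul(Add(-48, Rational(141, 8)), 22) = Mul(Rational(-243, 8), 22) = Rational(-2673, 4)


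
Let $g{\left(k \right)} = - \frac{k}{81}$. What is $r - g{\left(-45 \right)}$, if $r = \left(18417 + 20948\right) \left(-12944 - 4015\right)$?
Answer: $- \frac{6008319320}{9} \approx -6.6759 \cdot 10^{8}$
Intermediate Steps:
$r = -667591035$ ($r = 39365 \left(-16959\right) = -667591035$)
$g{\left(k \right)} = - \frac{k}{81}$
$r - g{\left(-45 \right)} = -667591035 - \left(- \frac{1}{81}\right) \left(-45\right) = -667591035 - \frac{5}{9} = - \frac{6008319320}{9}$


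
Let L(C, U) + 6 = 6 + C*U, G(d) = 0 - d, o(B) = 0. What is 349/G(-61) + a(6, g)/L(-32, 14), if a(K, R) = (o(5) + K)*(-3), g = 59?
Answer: 78725/13664 ≈ 5.7615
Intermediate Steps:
G(d) = -d
a(K, R) = -3*K (a(K, R) = (0 + K)*(-3) = K*(-3) = -3*K)
L(C, U) = C*U (L(C, U) = -6 + (6 + C*U) = C*U)
349/G(-61) + a(6, g)/L(-32, 14) = 349/((-1*(-61))) + (-3*6)/((-32*14)) = 349/61 - 18/(-448) = 349*(1/61) - 18*(-1/448) = 349/61 + 9/224 = 78725/13664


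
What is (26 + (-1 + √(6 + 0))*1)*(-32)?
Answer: -800 - 32*√6 ≈ -878.38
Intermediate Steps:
(26 + (-1 + √(6 + 0))*1)*(-32) = (26 + (-1 + √6)*1)*(-32) = (26 + (-1 + √6))*(-32) = (25 + √6)*(-32) = -800 - 32*√6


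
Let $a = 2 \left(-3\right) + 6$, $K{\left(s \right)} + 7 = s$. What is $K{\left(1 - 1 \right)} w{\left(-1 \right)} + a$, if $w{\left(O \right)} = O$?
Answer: $7$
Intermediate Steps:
$K{\left(s \right)} = -7 + s$
$a = 0$ ($a = -6 + 6 = 0$)
$K{\left(1 - 1 \right)} w{\left(-1 \right)} + a = \left(-7 + \left(1 - 1\right)\right) \left(-1\right) + 0 = \left(-7 + 0\right) \left(-1\right) + 0 = \left(-7\right) \left(-1\right) + 0 = 7 + 0 = 7$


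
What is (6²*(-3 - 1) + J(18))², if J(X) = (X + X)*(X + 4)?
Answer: 419904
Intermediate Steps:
J(X) = 2*X*(4 + X) (J(X) = (2*X)*(4 + X) = 2*X*(4 + X))
(6²*(-3 - 1) + J(18))² = (6²*(-3 - 1) + 2*18*(4 + 18))² = (36*(-4) + 2*18*22)² = (-144 + 792)² = 648² = 419904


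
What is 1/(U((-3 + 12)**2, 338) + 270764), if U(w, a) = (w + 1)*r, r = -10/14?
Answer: 7/1894938 ≈ 3.6941e-6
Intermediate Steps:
r = -5/7 (r = -10*1/14 = -5/7 ≈ -0.71429)
U(w, a) = -5/7 - 5*w/7 (U(w, a) = (w + 1)*(-5/7) = (1 + w)*(-5/7) = -5/7 - 5*w/7)
1/(U((-3 + 12)**2, 338) + 270764) = 1/((-5/7 - 5*(-3 + 12)**2/7) + 270764) = 1/((-5/7 - 5/7*9**2) + 270764) = 1/((-5/7 - 5/7*81) + 270764) = 1/((-5/7 - 405/7) + 270764) = 1/(-410/7 + 270764) = 1/(1894938/7) = 7/1894938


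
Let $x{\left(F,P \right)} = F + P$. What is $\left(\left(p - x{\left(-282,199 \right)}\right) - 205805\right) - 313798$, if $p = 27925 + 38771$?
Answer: $-452824$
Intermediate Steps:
$p = 66696$
$\left(\left(p - x{\left(-282,199 \right)}\right) - 205805\right) - 313798 = \left(\left(66696 - \left(-282 + 199\right)\right) - 205805\right) - 313798 = \left(\left(66696 - -83\right) - 205805\right) - 313798 = \left(\left(66696 + 83\right) - 205805\right) - 313798 = \left(66779 - 205805\right) - 313798 = -139026 - 313798 = -452824$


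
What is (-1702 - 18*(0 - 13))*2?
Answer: -2936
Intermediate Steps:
(-1702 - 18*(0 - 13))*2 = (-1702 - 18*(-13))*2 = (-1702 - 1*(-234))*2 = (-1702 + 234)*2 = -1468*2 = -2936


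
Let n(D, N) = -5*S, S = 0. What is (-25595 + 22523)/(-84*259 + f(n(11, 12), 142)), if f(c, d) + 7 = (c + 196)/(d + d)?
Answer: 54528/386281 ≈ 0.14116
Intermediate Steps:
n(D, N) = 0 (n(D, N) = -5*0 = 0)
f(c, d) = -7 + (196 + c)/(2*d) (f(c, d) = -7 + (c + 196)/(d + d) = -7 + (196 + c)/((2*d)) = -7 + (196 + c)*(1/(2*d)) = -7 + (196 + c)/(2*d))
(-25595 + 22523)/(-84*259 + f(n(11, 12), 142)) = (-25595 + 22523)/(-84*259 + (½)*(196 + 0 - 14*142)/142) = -3072/(-21756 + (½)*(1/142)*(196 + 0 - 1988)) = -3072/(-21756 + (½)*(1/142)*(-1792)) = -3072/(-21756 - 448/71) = -3072/(-1545124/71) = -3072*(-71/1545124) = 54528/386281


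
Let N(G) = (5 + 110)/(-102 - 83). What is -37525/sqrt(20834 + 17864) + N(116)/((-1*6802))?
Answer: 23/251674 - 37525*sqrt(38698)/38698 ≈ -190.76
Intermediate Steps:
N(G) = -23/37 (N(G) = 115/(-185) = 115*(-1/185) = -23/37)
-37525/sqrt(20834 + 17864) + N(116)/((-1*6802)) = -37525/sqrt(20834 + 17864) - 23/(37*((-1*6802))) = -37525*sqrt(38698)/38698 - 23/37/(-6802) = -37525*sqrt(38698)/38698 - 23/37*(-1/6802) = -37525*sqrt(38698)/38698 + 23/251674 = 23/251674 - 37525*sqrt(38698)/38698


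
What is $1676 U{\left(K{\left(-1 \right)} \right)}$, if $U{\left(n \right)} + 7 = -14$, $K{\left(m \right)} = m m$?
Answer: $-35196$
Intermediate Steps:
$K{\left(m \right)} = m^{2}$
$U{\left(n \right)} = -21$ ($U{\left(n \right)} = -7 - 14 = -21$)
$1676 U{\left(K{\left(-1 \right)} \right)} = 1676 \left(-21\right) = -35196$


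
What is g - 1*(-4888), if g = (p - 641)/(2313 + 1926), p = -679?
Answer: 6906304/1413 ≈ 4887.7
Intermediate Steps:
g = -440/1413 (g = (-679 - 641)/(2313 + 1926) = -1320/4239 = -1320*1/4239 = -440/1413 ≈ -0.31139)
g - 1*(-4888) = -440/1413 - 1*(-4888) = -440/1413 + 4888 = 6906304/1413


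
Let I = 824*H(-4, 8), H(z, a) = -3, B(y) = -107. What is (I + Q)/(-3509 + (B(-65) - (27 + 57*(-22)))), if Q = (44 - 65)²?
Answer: 2031/2389 ≈ 0.85015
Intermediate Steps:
Q = 441 (Q = (-21)² = 441)
I = -2472 (I = 824*(-3) = -2472)
(I + Q)/(-3509 + (B(-65) - (27 + 57*(-22)))) = (-2472 + 441)/(-3509 + (-107 - (27 + 57*(-22)))) = -2031/(-3509 + (-107 - (27 - 1254))) = -2031/(-3509 + (-107 - 1*(-1227))) = -2031/(-3509 + (-107 + 1227)) = -2031/(-3509 + 1120) = -2031/(-2389) = -2031*(-1/2389) = 2031/2389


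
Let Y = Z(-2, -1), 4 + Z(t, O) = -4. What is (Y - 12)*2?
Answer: -40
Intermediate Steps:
Z(t, O) = -8 (Z(t, O) = -4 - 4 = -8)
Y = -8
(Y - 12)*2 = (-8 - 12)*2 = -20*2 = -40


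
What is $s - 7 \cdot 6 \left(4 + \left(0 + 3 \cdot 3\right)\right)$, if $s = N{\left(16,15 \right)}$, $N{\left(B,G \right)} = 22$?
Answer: $-524$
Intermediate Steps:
$s = 22$
$s - 7 \cdot 6 \left(4 + \left(0 + 3 \cdot 3\right)\right) = 22 - 7 \cdot 6 \left(4 + \left(0 + 3 \cdot 3\right)\right) = 22 - 7 \cdot 6 \left(4 + \left(0 + 9\right)\right) = 22 - 7 \cdot 6 \left(4 + 9\right) = 22 - 7 \cdot 6 \cdot 13 = 22 - 546 = -524$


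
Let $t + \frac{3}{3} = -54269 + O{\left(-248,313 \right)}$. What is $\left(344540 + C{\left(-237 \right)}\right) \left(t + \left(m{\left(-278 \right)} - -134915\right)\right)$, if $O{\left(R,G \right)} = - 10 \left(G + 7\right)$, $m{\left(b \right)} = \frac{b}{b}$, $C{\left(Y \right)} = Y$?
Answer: $26664890138$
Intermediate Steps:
$m{\left(b \right)} = 1$
$O{\left(R,G \right)} = -70 - 10 G$ ($O{\left(R,G \right)} = - 10 \left(7 + G\right) = -70 - 10 G$)
$t = -57470$ ($t = -1 - 57469 = -57470$)
$\left(344540 + C{\left(-237 \right)}\right) \left(t + \left(m{\left(-278 \right)} - -134915\right)\right) = \left(344540 - 237\right) \left(-57470 + \left(1 - -134915\right)\right) = 344303 \left(-57470 + \left(1 + 134915\right)\right) = 344303 \left(-57470 + 134916\right) = 344303 \cdot 77446 = 26664890138$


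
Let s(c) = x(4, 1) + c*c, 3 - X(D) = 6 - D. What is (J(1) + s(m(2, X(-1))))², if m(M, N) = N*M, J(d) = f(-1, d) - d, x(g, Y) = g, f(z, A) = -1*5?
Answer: 3844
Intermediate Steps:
f(z, A) = -5
X(D) = -3 + D (X(D) = 3 - (6 - D) = 3 + (-6 + D) = -3 + D)
J(d) = -5 - d
m(M, N) = M*N
s(c) = 4 + c² (s(c) = 4 + c*c = 4 + c²)
(J(1) + s(m(2, X(-1))))² = ((-5 - 1*1) + (4 + (2*(-3 - 1))²))² = ((-5 - 1) + (4 + (2*(-4))²))² = (-6 + (4 + (-8)²))² = (-6 + (4 + 64))² = (-6 + 68)² = 62² = 3844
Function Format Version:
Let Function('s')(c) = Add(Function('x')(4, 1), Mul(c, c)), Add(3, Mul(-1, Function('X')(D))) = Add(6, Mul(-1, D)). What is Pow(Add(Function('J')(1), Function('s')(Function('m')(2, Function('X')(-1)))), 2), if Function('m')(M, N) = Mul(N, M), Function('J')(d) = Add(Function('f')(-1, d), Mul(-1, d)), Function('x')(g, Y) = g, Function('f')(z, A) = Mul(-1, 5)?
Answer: 3844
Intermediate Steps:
Function('f')(z, A) = -5
Function('X')(D) = Add(-3, D) (Function('X')(D) = Add(3, Mul(-1, Add(6, Mul(-1, D)))) = Add(3, Add(-6, D)) = Add(-3, D))
Function('J')(d) = Add(-5, Mul(-1, d))
Function('m')(M, N) = Mul(M, N)
Function('s')(c) = Add(4, Pow(c, 2)) (Function('s')(c) = Add(4, Mul(c, c)) = Add(4, Pow(c, 2)))
Pow(Add(Function('J')(1), Function('s')(Function('m')(2, Function('X')(-1)))), 2) = Pow(Add(Add(-5, Mul(-1, 1)), Add(4, Pow(Mul(2, Add(-3, -1)), 2))), 2) = Pow(Add(Add(-5, -1), Add(4, Pow(Mul(2, -4), 2))), 2) = Pow(Add(-6, Add(4, Pow(-8, 2))), 2) = Pow(Add(-6, Add(4, 64)), 2) = Pow(Add(-6, 68), 2) = Pow(62, 2) = 3844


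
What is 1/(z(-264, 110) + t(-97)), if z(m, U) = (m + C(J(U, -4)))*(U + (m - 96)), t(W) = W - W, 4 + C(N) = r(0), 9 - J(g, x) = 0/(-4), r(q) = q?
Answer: 1/67000 ≈ 1.4925e-5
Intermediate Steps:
J(g, x) = 9 (J(g, x) = 9 - 0/(-4) = 9 - 0*(-1)/4 = 9 - 1*0 = 9 + 0 = 9)
C(N) = -4 (C(N) = -4 + 0 = -4)
t(W) = 0
z(m, U) = (-4 + m)*(-96 + U + m) (z(m, U) = (m - 4)*(U + (m - 96)) = (-4 + m)*(U + (-96 + m)) = (-4 + m)*(-96 + U + m))
1/(z(-264, 110) + t(-97)) = 1/((384 + (-264)**2 - 100*(-264) - 4*110 + 110*(-264)) + 0) = 1/((384 + 69696 + 26400 - 440 - 29040) + 0) = 1/(67000 + 0) = 1/67000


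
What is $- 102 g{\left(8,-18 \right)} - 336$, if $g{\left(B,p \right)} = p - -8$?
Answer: $684$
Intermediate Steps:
$g{\left(B,p \right)} = 8 + p$ ($g{\left(B,p \right)} = p + 8 = 8 + p$)
$- 102 g{\left(8,-18 \right)} - 336 = - 102 \left(8 - 18\right) - 336 = \left(-102\right) \left(-10\right) - 336 = 1020 - 336 = 684$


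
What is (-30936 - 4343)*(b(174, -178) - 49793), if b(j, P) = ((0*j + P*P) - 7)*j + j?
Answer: -192700212941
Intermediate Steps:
b(j, P) = j + j*(-7 + P²) (b(j, P) = ((0 + P²) - 7)*j + j = (P² - 7)*j + j = (-7 + P²)*j + j = j*(-7 + P²) + j = j + j*(-7 + P²))
(-30936 - 4343)*(b(174, -178) - 49793) = (-30936 - 4343)*(174*(-6 + (-178)²) - 49793) = -35279*(174*(-6 + 31684) - 49793) = -35279*(174*31678 - 49793) = -35279*(5511972 - 49793) = -35279*5462179 = -192700212941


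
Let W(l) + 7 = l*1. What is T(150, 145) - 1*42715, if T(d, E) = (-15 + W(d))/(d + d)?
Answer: -3203593/75 ≈ -42715.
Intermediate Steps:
W(l) = -7 + l (W(l) = -7 + l*1 = -7 + l)
T(d, E) = (-22 + d)/(2*d) (T(d, E) = (-15 + (-7 + d))/(d + d) = (-22 + d)/((2*d)) = (-22 + d)*(1/(2*d)) = (-22 + d)/(2*d))
T(150, 145) - 1*42715 = (½)*(-22 + 150)/150 - 1*42715 = (½)*(1/150)*128 - 42715 = 32/75 - 42715 = -3203593/75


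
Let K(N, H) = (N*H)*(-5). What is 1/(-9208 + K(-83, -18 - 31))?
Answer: -1/29543 ≈ -3.3849e-5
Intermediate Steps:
K(N, H) = -5*H*N (K(N, H) = (H*N)*(-5) = -5*H*N)
1/(-9208 + K(-83, -18 - 31)) = 1/(-9208 - 5*(-18 - 31)*(-83)) = 1/(-9208 - 5*(-49)*(-83)) = 1/(-9208 - 20335) = 1/(-29543) = -1/29543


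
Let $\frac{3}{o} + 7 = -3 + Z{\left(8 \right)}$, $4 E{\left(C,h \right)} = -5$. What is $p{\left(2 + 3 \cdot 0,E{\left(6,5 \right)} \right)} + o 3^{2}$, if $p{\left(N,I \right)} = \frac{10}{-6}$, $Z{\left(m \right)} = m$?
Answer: $- \frac{91}{6} \approx -15.167$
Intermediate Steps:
$E{\left(C,h \right)} = - \frac{5}{4}$ ($E{\left(C,h \right)} = \frac{1}{4} \left(-5\right) = - \frac{5}{4}$)
$o = - \frac{3}{2}$ ($o = \frac{3}{-7 + \left(-3 + 8\right)} = \frac{3}{-7 + 5} = \frac{3}{-2} = 3 \left(- \frac{1}{2}\right) = - \frac{3}{2} \approx -1.5$)
$p{\left(N,I \right)} = - \frac{5}{3}$ ($p{\left(N,I \right)} = 10 \left(- \frac{1}{6}\right) = - \frac{5}{3}$)
$p{\left(2 + 3 \cdot 0,E{\left(6,5 \right)} \right)} + o 3^{2} = - \frac{5}{3} - \frac{3 \cdot 3^{2}}{2} = - \frac{5}{3} - \frac{27}{2} = - \frac{91}{6}$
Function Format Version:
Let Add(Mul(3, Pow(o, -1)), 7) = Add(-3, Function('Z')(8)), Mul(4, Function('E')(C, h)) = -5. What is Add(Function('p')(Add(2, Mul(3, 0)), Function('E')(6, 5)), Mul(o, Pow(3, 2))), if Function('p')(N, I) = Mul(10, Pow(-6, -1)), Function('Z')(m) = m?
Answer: Rational(-91, 6) ≈ -15.167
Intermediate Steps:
Function('E')(C, h) = Rational(-5, 4) (Function('E')(C, h) = Mul(Rational(1, 4), -5) = Rational(-5, 4))
o = Rational(-3, 2) (o = Mul(3, Pow(Add(-7, Add(-3, 8)), -1)) = Mul(3, Pow(Add(-7, 5), -1)) = Mul(3, Pow(-2, -1)) = Mul(3, Rational(-1, 2)) = Rational(-3, 2) ≈ -1.5000)
Function('p')(N, I) = Rational(-5, 3) (Function('p')(N, I) = Mul(10, Rational(-1, 6)) = Rational(-5, 3))
Add(Function('p')(Add(2, Mul(3, 0)), Function('E')(6, 5)), Mul(o, Pow(3, 2))) = Add(Rational(-5, 3), Mul(Rational(-3, 2), Pow(3, 2))) = Add(Rational(-5, 3), Mul(Rational(-3, 2), 9)) = Add(Rational(-5, 3), Rational(-27, 2)) = Rational(-91, 6)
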